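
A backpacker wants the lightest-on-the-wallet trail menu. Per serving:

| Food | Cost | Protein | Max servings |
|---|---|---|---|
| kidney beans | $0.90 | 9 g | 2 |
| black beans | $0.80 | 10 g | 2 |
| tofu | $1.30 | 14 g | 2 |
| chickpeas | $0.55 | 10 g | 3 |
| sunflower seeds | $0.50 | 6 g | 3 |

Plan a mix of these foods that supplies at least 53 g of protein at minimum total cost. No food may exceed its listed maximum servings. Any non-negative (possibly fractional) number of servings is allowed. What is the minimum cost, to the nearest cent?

Cost per g of protein: chickpeas $0.0550, black beans $0.0800, sunflower seeds $0.0833, tofu $0.0929, kidney beans $0.1000.
Take 3 servings of chickpeas: +30.0 g protein for $1.65 (total $1.65, still need 23.0 g).
Take 2 servings of black beans: +20.0 g protein for $1.60 (total $3.25, still need 3.0 g).
Take 0.5 servings of sunflower seeds: +3.0 g protein for $0.25 (total $3.50, still need 0.0 g).
Greedy by cheapest-per-g is optimal for a single linear constraint, so the minimum cost is $3.50.

$3.50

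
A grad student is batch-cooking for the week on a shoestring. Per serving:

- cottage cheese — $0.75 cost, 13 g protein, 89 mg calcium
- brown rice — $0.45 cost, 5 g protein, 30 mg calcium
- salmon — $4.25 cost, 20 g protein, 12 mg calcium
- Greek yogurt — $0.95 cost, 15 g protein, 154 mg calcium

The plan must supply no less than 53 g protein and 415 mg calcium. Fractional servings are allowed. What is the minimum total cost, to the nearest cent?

Two binding constraints pin down two serving amounts, so the optimal mix uses at most two foods. The candidates are each food alone (scaled to the tighter of protein/calcium) and each pair with both constraints tight.
cottage cheese only: max(53/13, 415/89) = 4.663 servings → $3.50.
brown rice only: max(53/5, 415/30) = 13.83 servings → $6.22.
salmon only: max(53/20, 415/12) = 34.58 servings → $146.98.
Greek yogurt only: max(53/15, 415/154) = 3.533 servings → $3.36.
cottage cheese + brown rice: intersection lies outside the first quadrant.
cottage cheese + salmon: the both-tight solution has a negative serving — not a feasible corner.
cottage cheese + Greek yogurt with both tight: 2.904 servings and 1.016 servings → $3.14.
brown rice + salmon: intersection lies outside the first quadrant.
brown rice + Greek yogurt with both tight: 6.053 servings and 1.516 servings → $4.16.
salmon + Greek yogurt with both tight: 0.6679 servings and 2.643 servings → $5.35.
So the least-cost plan costs $3.14.

$3.14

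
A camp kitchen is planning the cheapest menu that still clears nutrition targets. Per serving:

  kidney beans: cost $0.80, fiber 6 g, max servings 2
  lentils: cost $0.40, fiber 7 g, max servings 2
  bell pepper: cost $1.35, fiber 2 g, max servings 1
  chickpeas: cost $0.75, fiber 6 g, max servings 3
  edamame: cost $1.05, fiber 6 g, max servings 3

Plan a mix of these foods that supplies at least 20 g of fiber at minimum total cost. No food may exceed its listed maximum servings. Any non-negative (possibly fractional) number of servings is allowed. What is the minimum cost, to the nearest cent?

Cost per g of fiber: lentils $0.0571, chickpeas $0.1250, kidney beans $0.1333, edamame $0.1750, bell pepper $0.6750.
Take 2 servings of lentils: +14.0 g fiber for $0.80 (total $0.80, still need 6.0 g).
Take 1 serving of chickpeas: +6.0 g fiber for $0.75 (total $1.55, still need 0.0 g).
Filling from the cheapest source first is optimal under one linear minimum: $1.55.

$1.55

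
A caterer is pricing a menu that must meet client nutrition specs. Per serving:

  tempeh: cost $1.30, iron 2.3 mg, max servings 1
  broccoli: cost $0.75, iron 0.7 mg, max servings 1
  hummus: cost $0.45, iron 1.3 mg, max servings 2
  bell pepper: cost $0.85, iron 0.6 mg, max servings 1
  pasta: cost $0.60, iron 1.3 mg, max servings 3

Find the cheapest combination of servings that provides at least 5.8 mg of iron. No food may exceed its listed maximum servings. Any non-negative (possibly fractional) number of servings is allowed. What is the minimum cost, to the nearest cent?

Cost per mg of iron: hummus $0.3462, pasta $0.4615, tempeh $0.5652, broccoli $1.0714, bell pepper $1.4167.
Take 2 servings of hummus: +2.6 mg iron for $0.90 (total $0.90, still need 3.2 mg).
Take 2.462 servings of pasta: +3.2 mg iron for $1.48 (total $2.38, still need 0.0 mg).
Filling from the cheapest source first is optimal under one linear minimum: $2.38.

$2.38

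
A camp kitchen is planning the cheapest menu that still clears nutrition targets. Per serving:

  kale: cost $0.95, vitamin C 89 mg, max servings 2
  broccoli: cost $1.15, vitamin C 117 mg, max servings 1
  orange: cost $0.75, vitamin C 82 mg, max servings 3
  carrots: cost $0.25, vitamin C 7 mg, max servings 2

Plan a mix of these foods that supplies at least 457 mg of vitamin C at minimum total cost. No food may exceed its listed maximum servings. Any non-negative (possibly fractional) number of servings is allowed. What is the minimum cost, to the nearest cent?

Cost per mg of vitamin C: orange $0.0091, broccoli $0.0098, kale $0.0107, carrots $0.0357.
Take 3 servings of orange: +246.0 mg vitamin C for $2.25 (total $2.25, still need 211.0 mg).
Take 1 serving of broccoli: +117.0 mg vitamin C for $1.15 (total $3.40, still need 94.0 mg).
Take 1.056 servings of kale: +94.0 mg vitamin C for $1.00 (total $4.40, still need 0.0 mg).
Greedy by cheapest-per-mg is optimal for a single linear constraint, so the minimum cost is $4.40.

$4.40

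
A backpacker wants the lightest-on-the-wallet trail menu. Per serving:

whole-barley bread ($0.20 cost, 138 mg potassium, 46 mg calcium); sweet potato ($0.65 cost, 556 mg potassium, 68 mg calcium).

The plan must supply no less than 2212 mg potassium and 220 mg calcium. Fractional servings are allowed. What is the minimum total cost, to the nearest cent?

With two linear requirements the optimum uses one or two foods; enumerate the corners.
whole-barley bread only: max(2212/138, 220/46) = 16.03 servings → $3.21.
sweet potato only: max(2212/556, 220/68) = 3.978 servings → $2.59.
whole-barley bread + sweet potato: intersection lies outside the first quadrant.
So the least-cost plan costs $2.59.

$2.59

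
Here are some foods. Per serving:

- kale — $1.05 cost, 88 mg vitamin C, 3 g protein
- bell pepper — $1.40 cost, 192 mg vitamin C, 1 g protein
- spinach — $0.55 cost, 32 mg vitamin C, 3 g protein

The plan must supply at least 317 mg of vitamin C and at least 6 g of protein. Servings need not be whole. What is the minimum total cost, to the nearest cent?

Compare the cost at each extreme point of the feasible region.
kale only: max(317/88, 6/3) = 3.602 servings → $3.78.
bell pepper only: max(317/192, 6/1) = 6 servings → $8.40.
spinach only: max(317/32, 6/3) = 9.906 servings → $5.45.
kale + bell pepper with both tight: 1.711 servings and 0.8668 servings → $3.01.
kale + spinach with both targets exact would need a negative amount; discard.
bell pepper + spinach with both tight: 1.395 servings and 1.535 servings → $2.80.
So the least-cost plan costs $2.80.

$2.80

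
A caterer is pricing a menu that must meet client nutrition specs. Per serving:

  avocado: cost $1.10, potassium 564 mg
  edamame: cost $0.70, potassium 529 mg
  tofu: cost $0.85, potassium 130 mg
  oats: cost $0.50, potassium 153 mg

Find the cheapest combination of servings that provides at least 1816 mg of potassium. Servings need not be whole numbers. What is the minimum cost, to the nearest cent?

Cost per mg of potassium: edamame $0.0013, avocado $0.0020, oats $0.0033, tofu $0.0065.
With no serving limits, use only edamame: 1816 mg / 529 mg = 3.433 servings × $0.70 = $2.40.

$2.40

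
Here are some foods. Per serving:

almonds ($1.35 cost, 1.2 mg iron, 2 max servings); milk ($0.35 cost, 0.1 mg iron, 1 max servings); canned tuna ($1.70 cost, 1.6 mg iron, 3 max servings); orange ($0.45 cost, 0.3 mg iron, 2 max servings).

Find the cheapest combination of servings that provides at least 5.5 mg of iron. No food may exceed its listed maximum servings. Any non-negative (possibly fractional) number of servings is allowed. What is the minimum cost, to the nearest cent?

$5.89

Cost per mg of iron: canned tuna $1.0625, almonds $1.1250, orange $1.5000, milk $3.5000.
Take 3 servings of canned tuna: +4.8 mg iron for $5.10 (total $5.10, still need 0.7 mg).
Take 0.5833 servings of almonds: +0.7 mg iron for $0.79 (total $5.89, still need 0.0 mg).
Filling from the cheapest source first is optimal under one linear minimum: $5.89.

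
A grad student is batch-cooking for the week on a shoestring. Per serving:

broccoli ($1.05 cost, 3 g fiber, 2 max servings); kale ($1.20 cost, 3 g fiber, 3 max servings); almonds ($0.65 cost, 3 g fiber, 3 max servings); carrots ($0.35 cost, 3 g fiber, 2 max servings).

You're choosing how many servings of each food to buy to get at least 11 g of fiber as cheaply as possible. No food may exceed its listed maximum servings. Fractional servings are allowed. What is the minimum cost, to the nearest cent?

Cost per g of fiber: carrots $0.1167, almonds $0.2167, broccoli $0.3500, kale $0.4000.
Take 2 servings of carrots: +6.0 g fiber for $0.70 (total $0.70, still need 5.0 g).
Take 1.667 servings of almonds: +5.0 g fiber for $1.08 (total $1.78, still need 0.0 g).
Greedy by cheapest-per-g is optimal for a single linear constraint, so the minimum cost is $1.78.

$1.78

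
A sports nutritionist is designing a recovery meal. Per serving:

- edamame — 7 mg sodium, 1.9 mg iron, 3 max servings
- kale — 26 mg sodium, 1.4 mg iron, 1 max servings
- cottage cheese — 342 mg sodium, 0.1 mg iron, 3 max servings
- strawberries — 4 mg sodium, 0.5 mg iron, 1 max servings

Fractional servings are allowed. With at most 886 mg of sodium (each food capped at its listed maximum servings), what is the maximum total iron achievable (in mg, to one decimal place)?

7.8 mg

Iron per mg sodium: edamame 0.2714, strawberries 0.125, kale 0.05385, cottage cheese 0.0002924.
Take 3 servings of edamame: uses 21 mg sodium, +5.7 mg iron (running total 5.7 mg).
Take 1 serving of strawberries: uses 4 mg sodium, +0.5 mg iron (running total 6.2 mg).
Take 1 serving of kale: uses 26 mg sodium, +1.4 mg iron (running total 7.6 mg).
Take 2.442 servings of cottage cheese: uses 835 mg sodium, +0.2 mg iron (running total 7.8 mg).
Greedy by best ratio exhausts the sodium allowance optimally: 7.8 mg.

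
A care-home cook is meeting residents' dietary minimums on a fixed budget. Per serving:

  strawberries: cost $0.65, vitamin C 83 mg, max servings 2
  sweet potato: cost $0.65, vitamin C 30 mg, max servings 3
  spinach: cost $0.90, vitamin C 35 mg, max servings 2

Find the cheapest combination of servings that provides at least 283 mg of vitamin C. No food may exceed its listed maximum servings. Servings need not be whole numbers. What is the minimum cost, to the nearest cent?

Cost per mg of vitamin C: strawberries $0.0078, sweet potato $0.0217, spinach $0.0257.
Take 2 servings of strawberries: +166.0 mg vitamin C for $1.30 (total $1.30, still need 117.0 mg).
Take 3 servings of sweet potato: +90.0 mg vitamin C for $1.95 (total $3.25, still need 27.0 mg).
Take 0.7714 servings of spinach: +27.0 mg vitamin C for $0.69 (total $3.94, still need 0.0 mg).
Filling from the cheapest source first is optimal under one linear minimum: $3.94.

$3.94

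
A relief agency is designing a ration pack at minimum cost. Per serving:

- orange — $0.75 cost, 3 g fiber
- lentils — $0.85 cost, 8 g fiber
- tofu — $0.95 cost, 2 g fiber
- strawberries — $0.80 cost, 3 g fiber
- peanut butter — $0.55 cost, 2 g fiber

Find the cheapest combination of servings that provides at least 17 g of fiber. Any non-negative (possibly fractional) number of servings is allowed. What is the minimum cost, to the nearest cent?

Cost per g of fiber: lentils $0.1062, orange $0.2500, strawberries $0.2667, peanut butter $0.2750, tofu $0.4750.
With no serving limits, use only lentils: 17 g / 8 g = 2.125 servings × $0.85 = $1.81.

$1.81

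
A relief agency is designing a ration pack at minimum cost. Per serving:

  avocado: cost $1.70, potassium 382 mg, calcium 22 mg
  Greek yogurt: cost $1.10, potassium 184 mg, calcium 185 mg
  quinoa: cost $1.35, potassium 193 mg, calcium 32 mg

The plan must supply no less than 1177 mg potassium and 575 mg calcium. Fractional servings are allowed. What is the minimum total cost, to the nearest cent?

This is a tiny linear program; its minimum lies at a vertex of the feasible set. List the vertices and price them.
avocado only: max(1177/382, 575/22) = 26.14 servings → $44.43.
Greek yogurt only: max(1177/184, 575/185) = 6.397 servings → $7.04.
quinoa only: max(1177/193, 575/32) = 17.97 servings → $24.26.
avocado + Greek yogurt with both tight: 1.68 servings and 2.908 servings → $6.06.
avocado + quinoa: the both-tight solution has a negative serving — not a feasible corner.
Greek yogurt + quinoa with both tight: 2.459 servings and 3.754 servings → $7.77.
Cheapest feasible corner: $6.06.

$6.06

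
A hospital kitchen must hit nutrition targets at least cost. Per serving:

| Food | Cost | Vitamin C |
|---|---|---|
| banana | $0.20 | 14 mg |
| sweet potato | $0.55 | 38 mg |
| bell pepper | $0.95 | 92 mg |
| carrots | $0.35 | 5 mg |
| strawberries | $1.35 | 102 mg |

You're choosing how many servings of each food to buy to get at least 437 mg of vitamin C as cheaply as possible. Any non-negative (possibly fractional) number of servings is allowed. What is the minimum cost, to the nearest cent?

$4.51

Cost per mg of vitamin C: bell pepper $0.0103, strawberries $0.0132, banana $0.0143, sweet potato $0.0145, carrots $0.0700.
With no serving limits, use only bell pepper: 437 mg / 92 mg = 4.75 servings × $0.95 = $4.51.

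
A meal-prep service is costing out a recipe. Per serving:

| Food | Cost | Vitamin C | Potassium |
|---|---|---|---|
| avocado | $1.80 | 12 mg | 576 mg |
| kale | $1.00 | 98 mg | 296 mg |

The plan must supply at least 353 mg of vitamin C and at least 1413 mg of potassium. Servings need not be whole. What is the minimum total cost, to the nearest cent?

$4.68

The cheapest plan sits at a corner of the feasible region — with two constraints it uses at most two foods.
avocado only: max(353/12, 1413/576) = 29.42 servings → $52.95.
kale only: max(353/98, 1413/296) = 4.774 servings → $4.77.
avocado + kale with both tight: 0.6425 servings and 3.523 servings → $4.68.
Cheapest feasible corner: $4.68.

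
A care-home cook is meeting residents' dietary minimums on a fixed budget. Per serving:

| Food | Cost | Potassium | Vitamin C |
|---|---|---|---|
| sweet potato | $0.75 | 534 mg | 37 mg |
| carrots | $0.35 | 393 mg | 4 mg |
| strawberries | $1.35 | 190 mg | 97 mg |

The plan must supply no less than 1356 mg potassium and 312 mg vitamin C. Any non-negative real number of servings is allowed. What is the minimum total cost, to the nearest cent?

$4.72

A basic optimal solution has at most two foods positive. Try each food alone and each pair with both targets met exactly.
sweet potato only: max(1356/534, 312/37) = 8.432 servings → $6.32.
carrots only: max(1356/393, 312/4) = 78 servings → $27.30.
strawberries only: max(1356/190, 312/97) = 7.137 servings → $9.63.
sweet potato + carrots with both targets exact would need a negative amount; discard.
sweet potato + strawberries with both tight: 1.614 servings and 2.601 servings → $4.72.
carrots + strawberries with both tight: 1.934 servings and 3.137 servings → $4.91.
The minimum over all feasible corners is $4.72.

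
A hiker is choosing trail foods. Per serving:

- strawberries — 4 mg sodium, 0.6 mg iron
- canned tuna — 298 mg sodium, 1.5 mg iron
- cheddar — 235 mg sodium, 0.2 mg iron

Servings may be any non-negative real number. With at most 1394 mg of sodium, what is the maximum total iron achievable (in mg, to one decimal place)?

209.1 mg

Iron per mg sodium: strawberries 0.15, canned tuna 0.005034, cheddar 0.0008511.
With no serving limits, spend the whole sodium allowance on strawberries: 1394 mg / 4 mg × 0.6 mg = 209.1 mg.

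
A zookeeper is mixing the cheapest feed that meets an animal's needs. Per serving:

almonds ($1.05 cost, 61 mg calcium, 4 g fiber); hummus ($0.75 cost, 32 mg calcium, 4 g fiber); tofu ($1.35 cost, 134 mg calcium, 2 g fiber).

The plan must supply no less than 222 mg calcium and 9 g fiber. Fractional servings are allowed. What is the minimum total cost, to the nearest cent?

$2.93

The cheapest plan sits at a corner of the feasible region — with two constraints it uses at most two foods.
almonds only: max(222/61, 9/4) = 3.639 servings → $3.82.
hummus only: max(222/32, 9/4) = 6.938 servings → $5.20.
tofu only: max(222/134, 9/2) = 4.5 servings → $6.08.
almonds + hummus: the both-tight solution has a negative serving — not a feasible corner.
almonds + tofu with both tight: 1.841 servings and 0.8188 servings → $3.04.
hummus + tofu with both tight: 1.614 servings and 1.271 servings → $2.93.
So the least-cost plan costs $2.93.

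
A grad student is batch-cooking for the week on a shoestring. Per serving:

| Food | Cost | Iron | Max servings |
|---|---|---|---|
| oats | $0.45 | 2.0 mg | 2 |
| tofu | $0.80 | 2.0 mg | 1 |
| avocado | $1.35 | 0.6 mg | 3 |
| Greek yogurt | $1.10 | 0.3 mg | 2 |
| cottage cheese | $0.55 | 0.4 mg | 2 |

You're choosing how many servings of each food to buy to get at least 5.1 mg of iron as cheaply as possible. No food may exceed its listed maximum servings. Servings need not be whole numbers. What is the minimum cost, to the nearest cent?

$1.34

Cost per mg of iron: oats $0.2250, tofu $0.4000, cottage cheese $1.3750, avocado $2.2500, Greek yogurt $3.6667.
Take 2 servings of oats: +4.0 mg iron for $0.90 (total $0.90, still need 1.1 mg).
Take 0.55 servings of tofu: +1.1 mg iron for $0.44 (total $1.34, still need 0.0 mg).
Greedy by cheapest-per-mg is optimal for a single linear constraint, so the minimum cost is $1.34.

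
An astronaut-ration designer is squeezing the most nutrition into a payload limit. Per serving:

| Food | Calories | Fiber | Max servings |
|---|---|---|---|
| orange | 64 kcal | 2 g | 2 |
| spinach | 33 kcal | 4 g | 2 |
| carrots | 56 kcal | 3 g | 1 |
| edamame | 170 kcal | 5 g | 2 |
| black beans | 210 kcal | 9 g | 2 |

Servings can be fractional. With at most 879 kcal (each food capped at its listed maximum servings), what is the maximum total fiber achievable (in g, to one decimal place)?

Fiber per kcal: spinach 0.1212, carrots 0.05357, black beans 0.04286, orange 0.03125, edamame 0.02941.
Take 2 servings of spinach: uses 66 kcal, +8.0 g fiber (running total 8.0 g).
Take 1 serving of carrots: uses 56 kcal, +3.0 g fiber (running total 11.0 g).
Take 2 servings of black beans: uses 420 kcal, +18.0 g fiber (running total 29.0 g).
Take 2 servings of orange: uses 128 kcal, +4.0 g fiber (running total 33.0 g).
Take 1.229 servings of edamame: uses 209 kcal, +6.1 g fiber (running total 39.1 g).
Filling greedily by fiber-per-kcal is optimal for one linear limit, giving 39.1 g.

39.1 g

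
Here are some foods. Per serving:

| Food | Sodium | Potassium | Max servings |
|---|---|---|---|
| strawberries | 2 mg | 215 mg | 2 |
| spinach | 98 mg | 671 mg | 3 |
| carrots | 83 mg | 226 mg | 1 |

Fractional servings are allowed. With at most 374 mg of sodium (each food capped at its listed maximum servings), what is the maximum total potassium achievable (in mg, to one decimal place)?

2649.9 mg

Potassium per mg sodium: strawberries 107.5, spinach 6.847, carrots 2.723.
Take 2 servings of strawberries: uses 4 mg sodium, +430.0 mg potassium (running total 430.0 mg).
Take 3 servings of spinach: uses 294 mg sodium, +2013.0 mg potassium (running total 2443.0 mg).
Take 0.9157 servings of carrots: uses 76 mg sodium, +206.9 mg potassium (running total 2649.9 mg).
Filling greedily by potassium-per-mg sodium is optimal for one linear limit, giving 2649.9 mg.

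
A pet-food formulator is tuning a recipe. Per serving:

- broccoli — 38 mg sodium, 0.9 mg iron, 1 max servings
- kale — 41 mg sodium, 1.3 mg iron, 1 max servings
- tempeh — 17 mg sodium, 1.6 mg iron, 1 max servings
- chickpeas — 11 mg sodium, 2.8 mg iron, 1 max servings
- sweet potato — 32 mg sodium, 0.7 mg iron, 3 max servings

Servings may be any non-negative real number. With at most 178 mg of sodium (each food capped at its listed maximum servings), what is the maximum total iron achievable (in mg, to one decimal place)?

8.2 mg

Iron per mg sodium: chickpeas 0.2545, tempeh 0.09412, kale 0.03171, broccoli 0.02368, sweet potato 0.02187.
Take 1 serving of chickpeas: uses 11 mg sodium, +2.8 mg iron (running total 2.8 mg).
Take 1 serving of tempeh: uses 17 mg sodium, +1.6 mg iron (running total 4.4 mg).
Take 1 serving of kale: uses 41 mg sodium, +1.3 mg iron (running total 5.7 mg).
Take 1 serving of broccoli: uses 38 mg sodium, +0.9 mg iron (running total 6.6 mg).
Take 2.219 servings of sweet potato: uses 71 mg sodium, +1.6 mg iron (running total 8.2 mg).
Filling greedily by iron-per-mg sodium is optimal for one linear limit, giving 8.2 mg.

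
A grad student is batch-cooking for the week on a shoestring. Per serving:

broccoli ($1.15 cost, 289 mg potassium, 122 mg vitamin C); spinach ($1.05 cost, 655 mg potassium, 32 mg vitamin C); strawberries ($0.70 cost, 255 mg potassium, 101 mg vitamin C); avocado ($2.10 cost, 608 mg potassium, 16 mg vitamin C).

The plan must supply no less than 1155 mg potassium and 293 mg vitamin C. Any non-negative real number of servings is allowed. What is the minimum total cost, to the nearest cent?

$2.63

Check every corner: each single food scaled to meet both minima, and each pair solved so both constraints bind.
broccoli only: max(1155/289, 293/122) = 3.997 servings → $4.60.
spinach only: max(1155/655, 293/32) = 9.156 servings → $9.61.
strawberries only: max(1155/255, 293/101) = 4.529 servings → $3.17.
avocado only: max(1155/608, 293/16) = 18.31 servings → $38.46.
broccoli + spinach with both tight: 2.193 servings and 0.7958 servings → $3.36.
broccoli + strawberries: the both-tight solution has a negative serving — not a feasible corner.
broccoli + avocado with both tight: 2.296 servings and 0.8085 servings → $4.34.
spinach + strawberries with both tight: 0.7232 servings and 2.672 servings → $2.63.
spinach + avocado: the both-tight solution has a negative serving — not a feasible corner.
strawberries + avocado with both tight: 2.785 servings and 0.7316 servings → $3.49.
Cheapest feasible corner: $2.63.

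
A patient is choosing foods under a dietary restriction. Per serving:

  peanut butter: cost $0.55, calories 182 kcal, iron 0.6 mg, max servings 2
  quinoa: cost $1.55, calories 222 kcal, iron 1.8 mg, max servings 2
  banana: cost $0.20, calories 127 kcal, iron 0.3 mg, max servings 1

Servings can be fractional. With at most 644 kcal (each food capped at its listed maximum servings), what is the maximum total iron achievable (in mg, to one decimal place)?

4.3 mg

Iron per kcal: quinoa 0.008108, peanut butter 0.003297, banana 0.002362.
Take 2 servings of quinoa: uses 444 kcal, +3.6 mg iron (running total 3.6 mg).
Take 1.099 servings of peanut butter: uses 200 kcal, +0.7 mg iron (running total 4.3 mg).
Filling greedily by iron-per-kcal is optimal for one linear limit, giving 4.3 mg.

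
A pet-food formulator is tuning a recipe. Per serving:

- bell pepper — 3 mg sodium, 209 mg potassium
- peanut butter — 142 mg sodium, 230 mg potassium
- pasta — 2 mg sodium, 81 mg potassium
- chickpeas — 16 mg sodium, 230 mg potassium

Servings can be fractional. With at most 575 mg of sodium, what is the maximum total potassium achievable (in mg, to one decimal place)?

Potassium per mg sodium: bell pepper 69.67, pasta 40.5, chickpeas 14.38, peanut butter 1.62.
With no serving limits, spend the whole sodium allowance on bell pepper: 575 mg / 3 mg × 209 mg = 40058.3 mg.

40058.3 mg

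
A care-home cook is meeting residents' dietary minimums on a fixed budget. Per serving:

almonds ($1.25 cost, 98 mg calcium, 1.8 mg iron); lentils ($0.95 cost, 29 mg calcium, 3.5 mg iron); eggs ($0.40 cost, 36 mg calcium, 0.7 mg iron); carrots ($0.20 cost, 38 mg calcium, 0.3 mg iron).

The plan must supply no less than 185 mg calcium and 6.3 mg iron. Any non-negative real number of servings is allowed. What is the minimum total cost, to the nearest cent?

$2.15

almonds only: max(185/98, 6.3/1.8) = 3.5 servings → $4.38.
lentils only: max(185/29, 6.3/3.5) = 6.379 servings → $6.06.
eggs only: max(185/36, 6.3/0.7) = 9 servings → $3.60.
carrots only: max(185/38, 6.3/0.3) = 21 servings → $4.20.
almonds + lentils with both tight: 1.598 servings and 0.978 servings → $2.93.
almonds + eggs: intersection lies outside the first quadrant.
almonds + carrots: intersection lies outside the first quadrant.
lentils + eggs with both tight: 0.9205 servings and 4.397 servings → $2.63.
lentils + carrots with both tight: 1.479 servings and 3.739 servings → $2.15.
eggs + carrots: the both-tight solution has a negative serving — not a feasible corner.
Cheapest feasible corner: $2.15.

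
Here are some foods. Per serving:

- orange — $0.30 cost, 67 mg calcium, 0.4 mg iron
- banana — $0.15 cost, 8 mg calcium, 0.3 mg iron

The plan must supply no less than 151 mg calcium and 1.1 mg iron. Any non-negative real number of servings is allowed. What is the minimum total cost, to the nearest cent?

For a min-cost LP with two ≥-constraints, a basic feasible solution has at most two positive variables.
orange only: max(151/67, 1.1/0.4) = 2.75 servings → $0.82.
banana only: max(151/8, 1.1/0.3) = 18.88 servings → $2.83.
orange + banana with both tight: 2.16 servings and 0.787 servings → $0.77.
The minimum over all feasible corners is $0.77.

$0.77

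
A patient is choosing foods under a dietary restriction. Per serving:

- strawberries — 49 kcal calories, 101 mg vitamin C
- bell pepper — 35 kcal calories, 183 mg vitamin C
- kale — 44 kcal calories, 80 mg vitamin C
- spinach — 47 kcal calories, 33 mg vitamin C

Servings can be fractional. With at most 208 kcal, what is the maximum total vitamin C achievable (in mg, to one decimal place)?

1087.5 mg

Vitamin C per kcal: bell pepper 5.229, strawberries 2.061, kale 1.818, spinach 0.7021.
With no serving limits, spend the whole calories allowance on bell pepper: 208 kcal / 35 kcal × 183 mg = 1087.5 mg.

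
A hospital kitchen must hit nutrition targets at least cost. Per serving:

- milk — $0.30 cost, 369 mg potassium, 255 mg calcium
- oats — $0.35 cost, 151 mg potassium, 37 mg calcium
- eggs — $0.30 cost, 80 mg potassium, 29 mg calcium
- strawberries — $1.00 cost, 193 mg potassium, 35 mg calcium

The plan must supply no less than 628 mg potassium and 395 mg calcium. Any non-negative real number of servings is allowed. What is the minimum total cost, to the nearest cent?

A basic optimal solution has at most two foods positive. Try each food alone and each pair with both targets met exactly.
milk only: max(628/369, 395/255) = 1.702 servings → $0.51.
oats only: max(628/151, 395/37) = 10.68 servings → $3.74.
eggs only: max(628/80, 395/29) = 13.62 servings → $4.09.
strawberries only: max(628/193, 395/35) = 11.29 servings → $11.29.
milk + oats with both tight: 1.465 servings and 0.5788 servings → $0.64.
milk + eggs with both tight: 1.38 servings and 1.483 servings → $0.86.
milk + strawberries with both tight: 1.495 servings and 0.3963 servings → $0.84.
oats + eggs: the both-tight solution has a negative serving — not a feasible corner.
oats + strawberries with both targets exact would need a negative amount; discard.
eggs + strawberries with both targets exact would need a negative amount; discard.
Cheapest feasible corner: $0.51.

$0.51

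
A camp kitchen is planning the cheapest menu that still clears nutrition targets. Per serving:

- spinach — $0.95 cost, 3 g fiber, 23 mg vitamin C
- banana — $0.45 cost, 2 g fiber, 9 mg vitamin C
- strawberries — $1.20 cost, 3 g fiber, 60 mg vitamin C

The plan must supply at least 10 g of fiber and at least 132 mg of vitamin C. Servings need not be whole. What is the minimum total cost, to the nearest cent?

$3.23

At the optimum either one food covers both requirements or two foods hit both targets exactly; no other combination can be cheaper.
spinach only: max(10/3, 132/23) = 5.739 servings → $5.45.
banana only: max(10/2, 132/9) = 14.67 servings → $6.60.
strawberries only: max(10/3, 132/60) = 3.333 servings → $4.00.
spinach + banana with both targets exact would need a negative amount; discard.
spinach + strawberries with both tight: 1.838 servings and 1.495 servings → $3.54.
banana + strawberries with both tight: 2.194 servings and 1.871 servings → $3.23.
The minimum over all feasible corners is $3.23.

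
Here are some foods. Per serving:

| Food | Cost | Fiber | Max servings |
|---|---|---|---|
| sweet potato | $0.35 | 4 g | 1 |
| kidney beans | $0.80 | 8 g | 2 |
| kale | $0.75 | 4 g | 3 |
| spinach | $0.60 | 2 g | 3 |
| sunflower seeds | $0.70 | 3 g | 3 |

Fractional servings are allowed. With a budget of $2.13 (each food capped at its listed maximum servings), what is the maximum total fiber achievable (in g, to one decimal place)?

21.0 g

Fiber per dollar: sweet potato 11.43, kidney beans 10, kale 5.333, sunflower seeds 4.286, spinach 3.333.
Take 1 serving of sweet potato: spends $0.35, +4.0 g fiber (running total 4.0 g).
Take 2 servings of kidney beans: spends $1.60, +16.0 g fiber (running total 20.0 g).
Take 0.24 servings of kale: spends $0.18, +1.0 g fiber (running total 21.0 g).
Greedy by best ratio exhausts the cost allowance optimally: 21.0 g.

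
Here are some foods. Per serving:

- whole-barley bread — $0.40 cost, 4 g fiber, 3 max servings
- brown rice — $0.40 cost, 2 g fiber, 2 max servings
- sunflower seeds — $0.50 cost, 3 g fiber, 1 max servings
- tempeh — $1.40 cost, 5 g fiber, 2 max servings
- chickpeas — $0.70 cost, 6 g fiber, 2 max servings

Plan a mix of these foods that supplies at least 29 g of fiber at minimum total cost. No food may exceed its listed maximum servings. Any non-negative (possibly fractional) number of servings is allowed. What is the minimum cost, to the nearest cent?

Cost per g of fiber: whole-barley bread $0.1000, chickpeas $0.1167, sunflower seeds $0.1667, brown rice $0.2000, tempeh $0.2800.
Take 3 servings of whole-barley bread: +12.0 g fiber for $1.20 (total $1.20, still need 17.0 g).
Take 2 servings of chickpeas: +12.0 g fiber for $1.40 (total $2.60, still need 5.0 g).
Take 1 serving of sunflower seeds: +3.0 g fiber for $0.50 (total $3.10, still need 2.0 g).
Take 1 serving of brown rice: +2.0 g fiber for $0.40 (total $3.50, still need 0.0 g).
Greedy by cheapest-per-g is optimal for a single linear constraint, so the minimum cost is $3.50.

$3.50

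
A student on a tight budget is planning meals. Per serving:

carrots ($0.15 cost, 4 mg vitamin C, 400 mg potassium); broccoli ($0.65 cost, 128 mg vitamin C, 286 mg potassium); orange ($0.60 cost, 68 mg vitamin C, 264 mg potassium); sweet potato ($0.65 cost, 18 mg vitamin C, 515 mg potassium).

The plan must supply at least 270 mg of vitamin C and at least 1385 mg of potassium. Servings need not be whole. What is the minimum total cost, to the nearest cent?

carrots only: max(270/4, 1385/400) = 67.5 servings → $10.12.
broccoli only: max(270/128, 1385/286) = 4.843 servings → $3.15.
orange only: max(270/68, 1385/264) = 5.246 servings → $3.15.
sweet potato only: max(270/18, 1385/515) = 15 servings → $9.75.
carrots + broccoli with both tight: 1.999 servings and 2.047 servings → $1.63.
carrots + orange with both tight: 0.8759 servings and 3.919 servings → $2.48.
carrots + sweet potato: the both-tight solution has a negative serving — not a feasible corner.
broccoli + orange: the both-tight solution has a negative serving — not a feasible corner.
broccoli + sweet potato with both tight: 1.878 servings and 1.646 servings → $2.29.
orange + sweet potato with both tight: 3.77 servings and 0.7566 servings → $2.75.
Cheapest feasible corner: $1.63.

$1.63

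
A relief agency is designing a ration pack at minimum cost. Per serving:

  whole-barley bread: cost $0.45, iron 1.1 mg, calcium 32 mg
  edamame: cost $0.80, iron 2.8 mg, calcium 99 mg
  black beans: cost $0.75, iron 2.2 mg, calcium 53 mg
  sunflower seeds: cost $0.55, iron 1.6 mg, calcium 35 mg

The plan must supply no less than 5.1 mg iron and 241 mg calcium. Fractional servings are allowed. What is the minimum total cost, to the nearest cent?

$1.95

whole-barley bread only: max(5.1/1.1, 241/32) = 7.531 servings → $3.39.
edamame only: max(5.1/2.8, 241/99) = 2.434 servings → $1.95.
black beans only: max(5.1/2.2, 241/53) = 4.547 servings → $3.41.
sunflower seeds only: max(5.1/1.6, 241/35) = 6.886 servings → $3.79.
whole-barley bread + edamame: the both-tight solution has a negative serving — not a feasible corner.
whole-barley bread + black beans with both targets exact would need a negative amount; discard.
whole-barley bread + sunflower seeds: intersection lies outside the first quadrant.
edamame + black beans: the both-tight solution has a negative serving — not a feasible corner.
edamame + sunflower seeds: the both-tight solution has a negative serving — not a feasible corner.
black beans + sunflower seeds: the both-tight solution has a negative serving — not a feasible corner.
Cheapest feasible corner: $1.95.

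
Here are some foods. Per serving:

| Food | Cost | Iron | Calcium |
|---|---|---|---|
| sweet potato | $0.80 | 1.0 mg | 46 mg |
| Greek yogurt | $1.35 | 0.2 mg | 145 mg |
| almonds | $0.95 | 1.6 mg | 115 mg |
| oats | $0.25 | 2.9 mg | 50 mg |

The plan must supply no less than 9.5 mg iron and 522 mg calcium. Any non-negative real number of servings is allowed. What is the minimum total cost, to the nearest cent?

Check every corner: each single food scaled to meet both minima, and each pair solved so both constraints bind.
sweet potato only: max(9.5/1.0, 522/46) = 11.35 servings → $9.08.
Greek yogurt only: max(9.5/0.2, 522/145) = 47.5 servings → $64.12.
almonds only: max(9.5/1.6, 522/115) = 5.938 servings → $5.64.
oats only: max(9.5/2.9, 522/50) = 10.44 servings → $2.61.
sweet potato + Greek yogurt with both tight: 9.375 servings and 0.6259 servings → $8.34.
sweet potato + almonds with both tight: 6.215 servings and 2.053 servings → $6.92.
sweet potato + oats: the both-tight solution has a negative serving — not a feasible corner.
Greek yogurt + almonds with both targets exact would need a negative amount; discard.
Greek yogurt + oats with both tight: 2.531 servings and 3.101 servings → $4.19.
almonds + oats with both tight: 4.098 servings and 1.015 servings → $4.15.
So the least-cost plan costs $2.61.

$2.61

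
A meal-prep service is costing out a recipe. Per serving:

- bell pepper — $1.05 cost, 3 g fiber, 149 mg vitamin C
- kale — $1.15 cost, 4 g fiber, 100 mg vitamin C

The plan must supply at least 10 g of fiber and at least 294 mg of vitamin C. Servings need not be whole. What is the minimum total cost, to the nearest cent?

$2.99

Minimising a linear cost over {fiber ≥ 10, vitamin C ≥ 294, servings ≥ 0} — the optimum is at a vertex, using one or two foods.
bell pepper only: max(10/3, 294/149) = 3.333 servings → $3.50.
kale only: max(10/4, 294/100) = 2.94 servings → $3.38.
bell pepper + kale with both tight: 0.5946 servings and 2.054 servings → $2.99.
Cheapest feasible corner: $2.99.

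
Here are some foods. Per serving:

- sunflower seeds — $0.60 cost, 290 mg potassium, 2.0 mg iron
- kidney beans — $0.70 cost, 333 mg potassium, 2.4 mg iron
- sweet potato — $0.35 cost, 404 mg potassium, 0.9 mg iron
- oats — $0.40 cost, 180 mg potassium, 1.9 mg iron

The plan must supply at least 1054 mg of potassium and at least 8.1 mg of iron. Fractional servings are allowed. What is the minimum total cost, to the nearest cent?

At the optimum either one food covers both requirements or two foods hit both targets exactly; no other combination can be cheaper.
sunflower seeds only: max(1054/290, 8.1/2.0) = 4.05 servings → $2.43.
kidney beans only: max(1054/333, 8.1/2.4) = 3.375 servings → $2.36.
sweet potato only: max(1054/404, 8.1/0.9) = 9 servings → $3.15.
oats only: max(1054/180, 8.1/1.9) = 5.856 servings → $2.34.
sunflower seeds + kidney beans with both targets exact would need a negative amount; discard.
sunflower seeds + sweet potato: intersection lies outside the first quadrant.
sunflower seeds + oats with both tight: 2.851 servings and 1.262 servings → $2.22.
kidney beans + sweet potato: intersection lies outside the first quadrant.
kidney beans + oats with both tight: 2.714 servings and 0.8356 servings → $2.23.
sweet potato + oats with both tight: 0.8993 servings and 3.837 servings → $1.85.
The minimum over all feasible corners is $1.85.

$1.85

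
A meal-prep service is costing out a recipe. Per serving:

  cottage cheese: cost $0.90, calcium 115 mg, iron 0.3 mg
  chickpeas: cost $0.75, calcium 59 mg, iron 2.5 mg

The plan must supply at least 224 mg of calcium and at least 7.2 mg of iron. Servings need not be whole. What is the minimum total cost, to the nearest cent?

This is a tiny linear program; its minimum lies at a vertex of the feasible set. List the vertices and price them.
cottage cheese only: max(224/115, 7.2/0.3) = 24 servings → $21.60.
chickpeas only: max(224/59, 7.2/2.5) = 3.797 servings → $2.85.
cottage cheese + chickpeas with both tight: 0.5011 servings and 2.82 servings → $2.57.
The minimum over all feasible corners is $2.57.

$2.57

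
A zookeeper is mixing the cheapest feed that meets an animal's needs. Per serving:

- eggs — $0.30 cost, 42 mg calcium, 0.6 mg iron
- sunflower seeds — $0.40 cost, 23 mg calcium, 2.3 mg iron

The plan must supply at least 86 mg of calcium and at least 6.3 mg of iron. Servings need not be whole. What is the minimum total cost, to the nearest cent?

A basic optimal solution has at most two foods positive. Try each food alone and each pair with both targets met exactly.
eggs only: max(86/42, 6.3/0.6) = 10.5 servings → $3.15.
sunflower seeds only: max(86/23, 6.3/2.3) = 3.739 servings → $1.50.
eggs + sunflower seeds with both tight: 0.6389 servings and 2.572 servings → $1.22.
Cheapest feasible corner: $1.22.

$1.22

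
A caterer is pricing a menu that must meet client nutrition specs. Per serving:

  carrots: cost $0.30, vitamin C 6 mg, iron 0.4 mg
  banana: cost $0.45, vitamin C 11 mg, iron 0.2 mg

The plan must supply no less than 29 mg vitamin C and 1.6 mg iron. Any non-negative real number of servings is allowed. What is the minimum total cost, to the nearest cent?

$1.39

Compare the cost at each extreme point of the feasible region.
carrots only: max(29/6, 1.6/0.4) = 4.833 servings → $1.45.
banana only: max(29/11, 1.6/0.2) = 8 servings → $3.60.
carrots + banana with both tight: 3.688 servings and 0.625 servings → $1.39.
Cheapest feasible corner: $1.39.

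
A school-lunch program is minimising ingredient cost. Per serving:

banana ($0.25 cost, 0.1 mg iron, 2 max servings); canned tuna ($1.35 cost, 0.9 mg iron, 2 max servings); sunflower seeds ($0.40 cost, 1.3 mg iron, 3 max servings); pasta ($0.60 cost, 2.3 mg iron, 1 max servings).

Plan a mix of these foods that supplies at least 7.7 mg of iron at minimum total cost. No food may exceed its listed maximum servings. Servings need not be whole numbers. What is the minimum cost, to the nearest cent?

$4.05

Cost per mg of iron: pasta $0.2609, sunflower seeds $0.3077, canned tuna $1.5000, banana $2.5000.
Take 1 serving of pasta: +2.3 mg iron for $0.60 (total $0.60, still need 5.4 mg).
Take 3 servings of sunflower seeds: +3.9 mg iron for $1.20 (total $1.80, still need 1.5 mg).
Take 1.667 servings of canned tuna: +1.5 mg iron for $2.25 (total $4.05, still need 0.0 mg).
Filling from the cheapest source first is optimal under one linear minimum: $4.05.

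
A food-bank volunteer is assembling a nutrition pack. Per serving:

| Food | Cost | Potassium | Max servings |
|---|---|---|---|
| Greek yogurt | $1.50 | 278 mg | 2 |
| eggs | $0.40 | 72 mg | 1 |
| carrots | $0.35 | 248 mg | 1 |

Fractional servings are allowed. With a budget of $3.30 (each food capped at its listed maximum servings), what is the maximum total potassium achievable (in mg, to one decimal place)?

794.7 mg

Potassium per dollar: carrots 708.6, Greek yogurt 185.3, eggs 180.
Take 1 serving of carrots: spends $0.35, +248.0 mg potassium (running total 248.0 mg).
Take 1.967 servings of Greek yogurt: spends $2.95, +546.7 mg potassium (running total 794.7 mg).
Greedy by best ratio exhausts the cost allowance optimally: 794.7 mg.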